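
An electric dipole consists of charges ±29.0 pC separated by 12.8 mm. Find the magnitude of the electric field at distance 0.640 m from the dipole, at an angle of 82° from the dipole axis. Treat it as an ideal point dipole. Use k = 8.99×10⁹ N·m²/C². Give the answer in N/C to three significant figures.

E ≈ 0.0131 N/C

Dipole moment p = qd = (2.90×10⁻¹¹ C)(0.0128 m) = 3.712×10⁻¹³ C·m.
At angle θ the dipole field magnitude is E = (kp/r³)·√(1 + 3cos²θ).
kp/r³ = (8.99×10⁹)(3.712×10⁻¹³) / (0.640)³ = 0.01273 N/C.
√(1 + 3cos²82°) = √(1 + 3·0.0194) = √1.0581 ≈ 1.0286.
E ≈ 0.01273 × 1.029 = 0.01309 N/C.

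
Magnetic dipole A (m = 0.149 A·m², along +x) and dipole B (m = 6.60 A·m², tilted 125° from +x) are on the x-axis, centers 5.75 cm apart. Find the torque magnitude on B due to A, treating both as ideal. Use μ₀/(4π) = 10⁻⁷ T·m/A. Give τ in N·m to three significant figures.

τ ≈ 8.47×10⁻⁴ N·m

Dipole B is on the axis of dipole A, so B₁ there is axial: B₁ = (μ₀/4π)·2m₁/r³ along +x.
B₁ = 2(10⁻⁷)(0.149)/(0.0575)³ = 1.568×10⁻⁴ T.
τ = m₂ B₁ sinθ.
τ = (6.60)(1.568×10⁻⁴)·sin125° = 8.475×10⁻⁴ N·m.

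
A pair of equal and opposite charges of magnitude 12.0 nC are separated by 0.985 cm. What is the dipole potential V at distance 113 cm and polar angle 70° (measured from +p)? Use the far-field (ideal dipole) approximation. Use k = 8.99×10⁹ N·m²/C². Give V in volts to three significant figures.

Dipole moment p = qd = (1.20×10⁻⁸ C)(0.00985 m) = 1.182×10⁻¹⁰ C·m.
The dipole potential is V = kp cosθ / r².
V = (8.99×10⁹)(1.182×10⁻¹⁰)·cos70° / (1.13)² = 0.2846 V.

V ≈ 0.285 V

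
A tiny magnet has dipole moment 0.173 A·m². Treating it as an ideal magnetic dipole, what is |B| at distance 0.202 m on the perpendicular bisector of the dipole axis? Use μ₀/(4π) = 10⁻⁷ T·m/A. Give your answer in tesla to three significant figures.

In the equatorial plane B = (μ₀/4π)·m/r³ (half the axial value).
B = (10⁻⁷)·(0.173) / (0.202)³ = 2.099×10⁻⁶ T.

B ≈ 2.10×10⁻⁶ T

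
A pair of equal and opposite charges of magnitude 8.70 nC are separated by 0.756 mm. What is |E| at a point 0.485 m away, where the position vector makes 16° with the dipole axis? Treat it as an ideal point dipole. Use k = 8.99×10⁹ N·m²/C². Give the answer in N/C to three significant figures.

E ≈ 1.01 N/C

Dipole moment p = qd = (8.70×10⁻⁹ C)(7.56×10⁻⁴ m) = 6.577×10⁻¹² C·m.
At angle θ the dipole field magnitude is E = (kp/r³)·√(1 + 3cos²θ).
kp/r³ = (8.99×10⁹)(6.577×10⁻¹²) / (0.485)³ = 0.5183 N/C.
√(1 + 3cos²16°) = √(1 + 3·0.9240) = √3.7721 ≈ 1.9422.
E ≈ 0.5183 × 1.942 = 1.007 N/C.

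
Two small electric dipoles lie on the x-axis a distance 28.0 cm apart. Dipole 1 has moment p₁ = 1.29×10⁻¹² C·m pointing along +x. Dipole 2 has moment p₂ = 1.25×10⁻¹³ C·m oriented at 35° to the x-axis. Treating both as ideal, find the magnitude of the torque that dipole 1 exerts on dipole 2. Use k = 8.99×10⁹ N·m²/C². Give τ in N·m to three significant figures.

τ ≈ 7.58×10⁻¹⁴ N·m

The second dipole sits on the axis of the first, so the field there is axial: E₁ = 2kp₁/r³ along +x.
E₁ = 2(8.99×10⁹)(1.29×10⁻¹²)/(0.280)³ = 1.057 N/C.
Torque on the second dipole: τ = p₂ E₁ sinθ.
τ = (1.25×10⁻¹³)(1.057)·sin35° = 7.575×10⁻¹⁴ N·m.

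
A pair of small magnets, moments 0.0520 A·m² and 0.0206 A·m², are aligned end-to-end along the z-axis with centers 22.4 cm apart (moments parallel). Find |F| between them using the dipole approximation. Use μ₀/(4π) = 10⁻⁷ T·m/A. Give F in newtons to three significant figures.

F ≈ 2.55×10⁻⁷ N

On-axis B of dipole 1: B = (μ₀/4π)·2m₁/r³. Force on dipole 2: F = m₂·dB/dr.
dB/dr = −(μ₀/4π)·6m₁/r⁴, so |F| = (μ₀/4π)·6m₁m₂/r⁴.
F = 6(10⁻⁷)(0.0520)(0.0206)/(0.224)⁴ = 2.553×10⁻⁷ N.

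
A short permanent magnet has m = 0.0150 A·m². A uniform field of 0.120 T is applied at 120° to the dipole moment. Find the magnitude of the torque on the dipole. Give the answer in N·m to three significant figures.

τ ≈ 0.00156 N·m

Torque on a magnetic dipole: τ = mB sinθ.
τ = (0.0150)(0.120)·sin120° = 0.001559 N·m.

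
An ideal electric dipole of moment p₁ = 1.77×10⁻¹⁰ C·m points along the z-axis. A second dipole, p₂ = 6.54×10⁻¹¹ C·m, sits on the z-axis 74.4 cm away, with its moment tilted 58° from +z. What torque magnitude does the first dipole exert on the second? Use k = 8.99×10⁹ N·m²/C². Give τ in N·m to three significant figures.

τ ≈ 4.29×10⁻¹⁰ N·m

The second dipole sits on the axis of the first, so the field there is axial: E₁ = 2kp₁/r³ along +z.
E₁ = 2(8.99×10⁹)(1.77×10⁻¹⁰)/(0.744)³ = 7.728 N/C.
Torque on the second dipole: τ = p₂ E₁ sinθ.
τ = (6.54×10⁻¹¹)(7.728)·sin58° = 4.286×10⁻¹⁰ N·m.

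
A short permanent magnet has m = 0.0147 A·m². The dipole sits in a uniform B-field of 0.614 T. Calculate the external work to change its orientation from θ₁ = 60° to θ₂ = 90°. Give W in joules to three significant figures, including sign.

W ≈ 0.00451 J

W_ext = ΔU = −mB cosθ₂ + mB cosθ₁ = mB(cosθ₁ − cosθ₂).
W = (0.0147)(0.614)·(cos60° − cos90°) = (0.009026)·(+0.5000) = 0.004513 J.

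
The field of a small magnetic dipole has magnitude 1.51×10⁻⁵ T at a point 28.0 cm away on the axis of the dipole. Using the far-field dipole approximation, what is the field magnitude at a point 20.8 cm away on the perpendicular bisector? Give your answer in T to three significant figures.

Dipole fields scale as 1/r³ in the far field.
The axial field is twice the equatorial field at the same r, so the geometry factor is 1/2.
B₂ = B₁ · (1/2) · (r₁/r₂)³ = 1.51×10⁻⁵ · 0.5 · (28.0/20.8)³.
(r₁/r₂)³ = (1.346)³ = 2.439.
B₂ ≈ 1.842×10⁻⁵ T.

B ≈ 1.84×10⁻⁵ T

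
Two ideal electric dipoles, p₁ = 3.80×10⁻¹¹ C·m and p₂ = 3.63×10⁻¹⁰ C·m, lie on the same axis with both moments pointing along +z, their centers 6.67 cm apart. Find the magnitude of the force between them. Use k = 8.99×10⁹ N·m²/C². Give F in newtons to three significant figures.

F ≈ 3.76×10⁻⁵ N

On-axis field of dipole 1 at distance r: E = 2kp₁/r³. Force on dipole 2 is F = p₂·dE/dr (gradient along axis).
dE/dr = −6kp₁/r⁴, so |F| = 6kp₁p₂/r⁴ (attractive for aligned moments).
F = 6(8.99×10⁹)(3.80×10⁻¹¹)(3.63×10⁻¹⁰)/(0.0667)⁴ = 3.759×10⁻⁵ N.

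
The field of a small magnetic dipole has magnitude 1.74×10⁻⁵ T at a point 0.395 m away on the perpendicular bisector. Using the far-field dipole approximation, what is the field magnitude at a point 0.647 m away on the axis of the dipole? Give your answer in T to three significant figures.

Dipole fields scale as 1/r³ in the far field.
The axial field is twice the equatorial field at the same r, so the geometry factor is 2/1.
B₂ = B₁ · (2/1) · (r₁/r₂)³ = 1.74×10⁻⁵ · 2 · (0.395/0.647)³.
(r₁/r₂)³ = (0.6105)³ = 0.2276.
B₂ ≈ 7.919×10⁻⁶ T.

B ≈ 7.92×10⁻⁶ T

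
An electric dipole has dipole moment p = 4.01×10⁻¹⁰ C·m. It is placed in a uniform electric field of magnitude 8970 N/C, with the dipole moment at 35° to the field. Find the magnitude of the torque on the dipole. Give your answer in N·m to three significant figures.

Torque on an electric dipole: τ = pE sinθ.
τ = (4.01×10⁻¹⁰)(8970)·sin35° = 2.063×10⁻⁶ N·m.

τ ≈ 2.06×10⁻⁶ N·m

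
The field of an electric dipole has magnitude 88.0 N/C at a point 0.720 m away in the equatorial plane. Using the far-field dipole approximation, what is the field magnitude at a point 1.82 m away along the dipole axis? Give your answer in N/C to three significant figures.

E ≈ 10.9 N/C

Dipole fields scale as 1/r³ in the far field.
The axial field is twice the equatorial field at the same r, so the geometry factor is 2/1.
E₂ = E₁ · (2/1) · (r₁/r₂)³ = 88.0 · 2 · (0.720/1.82)³.
(r₁/r₂)³ = (0.3956)³ = 0.06191.
E₂ ≈ 10.90 N/C.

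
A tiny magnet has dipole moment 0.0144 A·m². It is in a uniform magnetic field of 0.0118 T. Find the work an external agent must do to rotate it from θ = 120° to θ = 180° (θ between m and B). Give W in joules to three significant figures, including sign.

W_ext = ΔU = −mB cosθ₂ + mB cosθ₁ = mB(cosθ₁ − cosθ₂).
W = (0.0144)(0.0118)·(cos120° − cos180°) = (1.699×10⁻⁴)·(+0.5000) = 8.496×10⁻⁵ J.

W ≈ 8.50×10⁻⁵ J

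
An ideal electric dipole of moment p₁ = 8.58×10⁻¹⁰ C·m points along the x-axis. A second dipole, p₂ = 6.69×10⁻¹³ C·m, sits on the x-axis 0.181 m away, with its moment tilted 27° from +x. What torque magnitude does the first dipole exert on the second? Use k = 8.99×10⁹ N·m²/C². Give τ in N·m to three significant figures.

τ ≈ 7.90×10⁻¹⁰ N·m

The second dipole sits on the axis of the first, so the field there is axial: E₁ = 2kp₁/r³ along +x.
E₁ = 2(8.99×10⁹)(8.58×10⁻¹⁰)/(0.181)³ = 2602 N/C.
Torque on the second dipole: τ = p₂ E₁ sinθ.
τ = (6.69×10⁻¹³)(2602)·sin27° = 7.902×10⁻¹⁰ N·m.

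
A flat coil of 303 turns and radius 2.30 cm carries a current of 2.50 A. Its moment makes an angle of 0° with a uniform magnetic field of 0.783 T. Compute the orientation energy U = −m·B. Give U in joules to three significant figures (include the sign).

U ≈ -0.986 J

m = NIA = NIπa² = 303·(2.50)·π·(0.0230)² = 1.259 A·m².
U = −m·B = −mB cosθ.
U = −(1.259)(0.783)·cos0° = -0.9858 J.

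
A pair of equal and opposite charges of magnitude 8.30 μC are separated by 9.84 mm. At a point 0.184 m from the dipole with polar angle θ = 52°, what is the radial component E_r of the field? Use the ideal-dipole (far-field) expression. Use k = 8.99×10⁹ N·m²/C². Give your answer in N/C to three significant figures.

Dipole moment p = qd = (8.30×10⁻⁶ C)(0.00984 m) = 8.167×10⁻⁸ C·m.
For a dipole, E_r = (2kp cosθ)/r³.
kp/r³ = (8.99×10⁹)(8.167×10⁻⁸)/(0.184)³ = 1.179×10⁵ N/C.
E_r = 2·1.179×10⁵·cos52° = 1.451×10⁵ N/C.

E_r ≈ 1.45×10⁵ N/C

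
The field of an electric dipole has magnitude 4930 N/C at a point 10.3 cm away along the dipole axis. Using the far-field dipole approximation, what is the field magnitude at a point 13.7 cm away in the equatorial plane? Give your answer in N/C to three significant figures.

E ≈ 1050 N/C

Dipole fields scale as 1/r³ in the far field.
The axial field is twice the equatorial field at the same r, so the geometry factor is 1/2.
E₂ = E₁ · (1/2) · (r₁/r₂)³ = 4930 · 0.5 · (10.3/13.7)³.
(r₁/r₂)³ = (0.7518)³ = 0.425.
E₂ ≈ 1048 N/C.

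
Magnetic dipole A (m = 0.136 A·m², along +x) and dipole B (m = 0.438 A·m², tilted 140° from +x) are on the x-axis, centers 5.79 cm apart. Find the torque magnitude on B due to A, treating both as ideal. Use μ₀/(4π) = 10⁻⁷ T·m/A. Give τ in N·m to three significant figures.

τ ≈ 3.95×10⁻⁵ N·m

Dipole B is on the axis of dipole A, so B₁ there is axial: B₁ = (μ₀/4π)·2m₁/r³ along +x.
B₁ = 2(10⁻⁷)(0.136)/(0.0579)³ = 1.401×10⁻⁴ T.
τ = m₂ B₁ sinθ.
τ = (0.438)(1.401×10⁻⁴)·sin140° = 3.945×10⁻⁵ N·m.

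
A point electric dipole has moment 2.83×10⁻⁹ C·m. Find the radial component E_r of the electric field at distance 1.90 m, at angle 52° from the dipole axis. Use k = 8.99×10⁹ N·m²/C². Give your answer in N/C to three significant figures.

For a dipole, E_r = (2kp cosθ)/r³.
kp/r³ = (8.99×10⁹)(2.83×10⁻⁹)/(1.90)³ = 3.709 N/C.
E_r = 2·3.709·cos52° = 4.567 N/C.

E_r ≈ 4.57 N/C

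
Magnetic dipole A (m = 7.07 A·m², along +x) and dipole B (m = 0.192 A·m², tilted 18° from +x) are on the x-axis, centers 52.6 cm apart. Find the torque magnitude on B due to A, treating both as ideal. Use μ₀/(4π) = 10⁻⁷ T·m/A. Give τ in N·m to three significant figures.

Dipole B is on the axis of dipole A, so B₁ there is axial: B₁ = (μ₀/4π)·2m₁/r³ along +x.
B₁ = 2(10⁻⁷)(7.07)/(0.526)³ = 9.716×10⁻⁶ T.
τ = m₂ B₁ sinθ.
τ = (0.192)(9.716×10⁻⁶)·sin18° = 5.765×10⁻⁷ N·m.

τ ≈ 5.76×10⁻⁷ N·m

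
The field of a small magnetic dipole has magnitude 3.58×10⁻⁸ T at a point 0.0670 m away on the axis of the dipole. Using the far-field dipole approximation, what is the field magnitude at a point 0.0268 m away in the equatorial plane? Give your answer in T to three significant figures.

B ≈ 2.80×10⁻⁷ T

Dipole fields scale as 1/r³ in the far field.
The axial field is twice the equatorial field at the same r, so the geometry factor is 1/2.
B₂ = B₁ · (1/2) · (r₁/r₂)³ = 3.58×10⁻⁸ · 0.5 · (0.0670/0.0268)³.
(r₁/r₂)³ = (2.5)³ = 15.62.
B₂ ≈ 2.797×10⁻⁷ T.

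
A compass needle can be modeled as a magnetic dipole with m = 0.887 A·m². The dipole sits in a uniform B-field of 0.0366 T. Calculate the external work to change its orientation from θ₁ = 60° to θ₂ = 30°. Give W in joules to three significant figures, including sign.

W ≈ -0.0119 J

W_ext = ΔU = −mB cosθ₂ + mB cosθ₁ = mB(cosθ₁ − cosθ₂).
W = (0.887)(0.0366)·(cos60° − cos30°) = (0.03246)·(-0.3660) = -0.01188 J.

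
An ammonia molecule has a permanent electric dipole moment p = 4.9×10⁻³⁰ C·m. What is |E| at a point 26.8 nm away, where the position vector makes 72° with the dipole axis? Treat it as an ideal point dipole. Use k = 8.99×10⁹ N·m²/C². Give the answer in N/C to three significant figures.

At angle θ the dipole field magnitude is E = (kp/r³)·√(1 + 3cos²θ).
kp/r³ = (8.99×10⁹)(4.90×10⁻³⁰) / (2.68×10⁻⁸)³ = 2289 N/C.
√(1 + 3cos²72°) = √(1 + 3·0.0955) = √1.2865 ≈ 1.1342.
E ≈ 2289 × 1.134 = 2596 N/C.

E ≈ 2600 N/C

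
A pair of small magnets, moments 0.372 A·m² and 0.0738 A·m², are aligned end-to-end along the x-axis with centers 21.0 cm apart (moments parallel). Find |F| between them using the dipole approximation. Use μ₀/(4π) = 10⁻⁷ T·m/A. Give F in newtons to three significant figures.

On-axis B of dipole 1: B = (μ₀/4π)·2m₁/r³. Force on dipole 2: F = m₂·dB/dr.
dB/dr = −(μ₀/4π)·6m₁/r⁴, so |F| = (μ₀/4π)·6m₁m₂/r⁴.
F = 6(10⁻⁷)(0.372)(0.0738)/(0.210)⁴ = 8.470×10⁻⁶ N.

F ≈ 8.47×10⁻⁶ N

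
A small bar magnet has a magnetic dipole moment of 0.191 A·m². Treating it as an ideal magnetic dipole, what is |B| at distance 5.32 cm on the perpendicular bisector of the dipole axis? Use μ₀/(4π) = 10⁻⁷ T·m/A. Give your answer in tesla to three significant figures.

In the equatorial plane B = (μ₀/4π)·m/r³ (half the axial value).
B = (10⁻⁷)·(0.191) / (0.0532)³ = 1.269×10⁻⁴ T.

B ≈ 1.27×10⁻⁴ T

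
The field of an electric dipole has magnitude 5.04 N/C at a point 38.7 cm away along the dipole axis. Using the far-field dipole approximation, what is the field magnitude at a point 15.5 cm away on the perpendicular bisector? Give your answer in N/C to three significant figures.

E ≈ 39.2 N/C

Dipole fields scale as 1/r³ in the far field.
The axial field is twice the equatorial field at the same r, so the geometry factor is 1/2.
E₂ = E₁ · (1/2) · (r₁/r₂)³ = 5.04 · 0.5 · (38.7/15.5)³.
(r₁/r₂)³ = (2.497)³ = 15.56.
E₂ ≈ 39.22 N/C.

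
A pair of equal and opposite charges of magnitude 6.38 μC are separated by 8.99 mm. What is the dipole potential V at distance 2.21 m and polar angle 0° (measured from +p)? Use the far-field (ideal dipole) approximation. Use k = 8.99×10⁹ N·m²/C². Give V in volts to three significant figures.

V ≈ 106 V

Dipole moment p = qd = (6.38×10⁻⁶ C)(0.00899 m) = 5.736×10⁻⁸ C·m.
The dipole potential is V = kp cosθ / r².
V = (8.99×10⁹)(5.736×10⁻⁸)·cos0° / (2.21)² = 105.6 V.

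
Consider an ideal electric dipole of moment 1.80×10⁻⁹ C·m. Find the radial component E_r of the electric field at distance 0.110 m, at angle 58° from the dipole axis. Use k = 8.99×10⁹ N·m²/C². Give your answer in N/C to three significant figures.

For a dipole, E_r = (2kp cosθ)/r³.
kp/r³ = (8.99×10⁹)(1.80×10⁻⁹)/(0.110)³ = 1.216×10⁴ N/C.
E_r = 2·1.216×10⁴·cos58° = 1.289×10⁴ N/C.

E_r ≈ 1.29×10⁴ N/C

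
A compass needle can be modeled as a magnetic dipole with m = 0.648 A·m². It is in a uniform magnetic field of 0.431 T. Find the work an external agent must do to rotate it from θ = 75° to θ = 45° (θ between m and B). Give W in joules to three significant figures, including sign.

W_ext = ΔU = −mB cosθ₂ + mB cosθ₁ = mB(cosθ₁ − cosθ₂).
W = (0.648)(0.431)·(cos75° − cos45°) = (0.2793)·(-0.4483) = -0.1252 J.

W ≈ -0.125 J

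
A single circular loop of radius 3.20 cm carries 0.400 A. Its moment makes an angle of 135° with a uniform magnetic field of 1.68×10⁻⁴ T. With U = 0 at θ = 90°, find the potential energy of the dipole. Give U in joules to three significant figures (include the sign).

Magnetic moment m = IA = Iπa² = (0.400)·π·(0.0320)² = 0.001287 A·m².
U = −m·B = −mB cosθ.
U = −(0.001287)(1.68×10⁻⁴)·cos135° = 1.529×10⁻⁷ J.

U ≈ 1.53×10⁻⁷ J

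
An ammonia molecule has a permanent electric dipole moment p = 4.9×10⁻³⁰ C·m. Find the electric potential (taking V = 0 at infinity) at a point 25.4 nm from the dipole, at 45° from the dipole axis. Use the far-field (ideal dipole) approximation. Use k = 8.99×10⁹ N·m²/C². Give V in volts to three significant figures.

The dipole potential is V = kp cosθ / r².
V = (8.99×10⁹)(4.90×10⁻³⁰)·cos45° / (2.54×10⁻⁸)² = 4.828×10⁻⁵ V.

V ≈ 4.83×10⁻⁵ V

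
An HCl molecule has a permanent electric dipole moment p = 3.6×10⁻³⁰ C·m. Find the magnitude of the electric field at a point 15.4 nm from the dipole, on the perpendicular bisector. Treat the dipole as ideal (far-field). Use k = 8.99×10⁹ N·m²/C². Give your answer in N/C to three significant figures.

In the equatorial plane E = kp/r³.
E = (8.99×10⁹)(3.60×10⁻³⁰) / (1.54×10⁻⁸)³ = 8861 N/C.

E ≈ 8860 N/C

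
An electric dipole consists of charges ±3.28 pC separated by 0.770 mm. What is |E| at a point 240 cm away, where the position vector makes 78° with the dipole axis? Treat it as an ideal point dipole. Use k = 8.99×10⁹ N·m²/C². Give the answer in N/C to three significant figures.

Dipole moment p = qd = (3.28×10⁻¹² C)(7.70×10⁻⁴ m) = 2.526×10⁻¹⁵ C·m.
At angle θ the dipole field magnitude is E = (kp/r³)·√(1 + 3cos²θ).
kp/r³ = (8.99×10⁹)(2.526×10⁻¹⁵) / (2.40)³ = 1.643×10⁻⁶ N/C.
√(1 + 3cos²78°) = √(1 + 3·0.0432) = √1.1297 ≈ 1.0629.
E ≈ 1.643×10⁻⁶ × 1.063 = 1.746×10⁻⁶ N/C.

E ≈ 1.75×10⁻⁶ N/C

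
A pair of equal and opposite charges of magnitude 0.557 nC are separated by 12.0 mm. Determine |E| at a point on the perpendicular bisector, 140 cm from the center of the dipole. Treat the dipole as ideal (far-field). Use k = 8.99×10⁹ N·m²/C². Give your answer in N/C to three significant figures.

E ≈ 0.0219 N/C

Dipole moment p = qd = (5.57×10⁻¹⁰ C)(0.0120 m) = 6.684×10⁻¹² C·m.
On the perpendicular bisector E = kp/r³ (half the axial value at the same distance).
E = (8.99×10⁹)(6.684×10⁻¹²) / (1.40)³ = 0.02190 N/C.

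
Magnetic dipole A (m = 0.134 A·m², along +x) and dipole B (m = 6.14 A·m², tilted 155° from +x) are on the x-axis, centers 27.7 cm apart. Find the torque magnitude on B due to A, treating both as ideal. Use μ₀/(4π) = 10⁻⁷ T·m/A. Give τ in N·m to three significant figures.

Dipole B is on the axis of dipole A, so B₁ there is axial: B₁ = (μ₀/4π)·2m₁/r³ along +x.
B₁ = 2(10⁻⁷)(0.134)/(0.277)³ = 1.261×10⁻⁶ T.
τ = m₂ B₁ sinθ.
τ = (6.14)(1.261×10⁻⁶)·sin155° = 3.272×10⁻⁶ N·m.

τ ≈ 3.27×10⁻⁶ N·m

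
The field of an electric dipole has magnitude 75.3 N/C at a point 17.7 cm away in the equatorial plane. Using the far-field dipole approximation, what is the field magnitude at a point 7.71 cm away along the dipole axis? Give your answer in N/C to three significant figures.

Dipole fields scale as 1/r³ in the far field.
The axial field is twice the equatorial field at the same r, so the geometry factor is 2/1.
E₂ = E₁ · (2/1) · (r₁/r₂)³ = 75.3 · 2 · (17.7/7.71)³.
(r₁/r₂)³ = (2.296)³ = 12.1.
E₂ ≈ 1822 N/C.

E ≈ 1820 N/C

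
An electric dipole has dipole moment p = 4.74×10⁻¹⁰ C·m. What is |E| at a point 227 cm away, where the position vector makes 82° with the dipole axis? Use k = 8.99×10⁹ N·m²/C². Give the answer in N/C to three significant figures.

At angle θ the dipole field magnitude is E = (kp/r³)·√(1 + 3cos²θ).
kp/r³ = (8.99×10⁹)(4.74×10⁻¹⁰) / (2.27)³ = 0.3643 N/C.
√(1 + 3cos²82°) = √(1 + 3·0.0194) = √1.0581 ≈ 1.0286.
E ≈ 0.3643 × 1.029 = 0.3747 N/C.

E ≈ 0.375 N/C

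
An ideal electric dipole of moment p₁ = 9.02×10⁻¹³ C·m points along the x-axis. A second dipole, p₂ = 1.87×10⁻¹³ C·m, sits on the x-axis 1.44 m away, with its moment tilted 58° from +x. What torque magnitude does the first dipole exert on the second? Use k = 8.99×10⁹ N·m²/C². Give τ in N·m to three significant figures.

τ ≈ 8.61×10⁻¹⁶ N·m

The second dipole sits on the axis of the first, so the field there is axial: E₁ = 2kp₁/r³ along +x.
E₁ = 2(8.99×10⁹)(9.02×10⁻¹³)/(1.44)³ = 0.005431 N/C.
Torque on the second dipole: τ = p₂ E₁ sinθ.
τ = (1.87×10⁻¹³)(0.005431)·sin58° = 8.613×10⁻¹⁶ N·m.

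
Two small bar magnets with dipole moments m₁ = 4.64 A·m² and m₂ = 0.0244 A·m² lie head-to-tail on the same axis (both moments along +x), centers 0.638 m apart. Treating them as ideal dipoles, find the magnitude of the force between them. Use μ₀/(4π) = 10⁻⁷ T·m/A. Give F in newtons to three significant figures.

On-axis B of dipole 1: B = (μ₀/4π)·2m₁/r³. Force on dipole 2: F = m₂·dB/dr.
dB/dr = −(μ₀/4π)·6m₁/r⁴, so |F| = (μ₀/4π)·6m₁m₂/r⁴.
F = 6(10⁻⁷)(4.64)(0.0244)/(0.638)⁴ = 4.100×10⁻⁷ N.

F ≈ 4.10×10⁻⁷ N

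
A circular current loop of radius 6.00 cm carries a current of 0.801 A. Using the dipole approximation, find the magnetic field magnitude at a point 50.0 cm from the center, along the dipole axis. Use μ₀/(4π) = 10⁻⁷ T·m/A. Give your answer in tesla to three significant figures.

B ≈ 1.45×10⁻⁸ T

Magnetic moment m = IA = Iπa² = (0.801)·π·(0.0600)² = 0.009059 A·m².
On axis B = (μ₀/4π)·2m/r³.
B = 2·(10⁻⁷)·(0.009059) / (0.500)³ = 1.449×10⁻⁸ T.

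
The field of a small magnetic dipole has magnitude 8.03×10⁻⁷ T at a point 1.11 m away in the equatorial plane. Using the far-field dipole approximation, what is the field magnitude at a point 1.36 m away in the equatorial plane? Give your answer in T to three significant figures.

Dipole fields scale as 1/r³ in the far field; the geometry is the same at both points.
B₂ = B₁ · (r₁/r₂)³ = 8.03×10⁻⁷ · (1.11/1.36)³.
(r₁/r₂)³ = (0.8162)³ = 0.5437.
B₂ ≈ 4.366×10⁻⁷ T.

B ≈ 4.37×10⁻⁷ T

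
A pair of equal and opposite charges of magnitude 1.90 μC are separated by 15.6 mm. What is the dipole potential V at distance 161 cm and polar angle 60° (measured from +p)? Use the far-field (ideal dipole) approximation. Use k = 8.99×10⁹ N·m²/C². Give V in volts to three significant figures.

Dipole moment p = qd = (1.90×10⁻⁶ C)(0.0156 m) = 2.964×10⁻⁸ C·m.
The dipole potential is V = kp cosθ / r².
V = (8.99×10⁹)(2.964×10⁻⁸)·cos60° / (1.61)² = 51.40 V.

V ≈ 51.4 V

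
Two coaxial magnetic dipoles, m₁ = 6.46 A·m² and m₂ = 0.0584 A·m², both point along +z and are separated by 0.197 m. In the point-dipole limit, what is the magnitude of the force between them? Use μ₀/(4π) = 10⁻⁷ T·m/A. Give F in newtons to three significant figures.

F ≈ 1.50×10⁻⁴ N

On-axis B of dipole 1: B = (μ₀/4π)·2m₁/r³. Force on dipole 2: F = m₂·dB/dr.
dB/dr = −(μ₀/4π)·6m₁/r⁴, so |F| = (μ₀/4π)·6m₁m₂/r⁴.
F = 6(10⁻⁷)(6.46)(0.0584)/(0.197)⁴ = 1.503×10⁻⁴ N.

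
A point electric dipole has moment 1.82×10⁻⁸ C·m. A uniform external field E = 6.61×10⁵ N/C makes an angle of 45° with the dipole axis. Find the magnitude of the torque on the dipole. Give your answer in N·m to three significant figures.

Torque on an electric dipole: τ = pE sinθ.
τ = (1.82×10⁻⁸)(6.61×10⁵)·sin45° = 0.008507 N·m.

τ ≈ 0.00851 N·m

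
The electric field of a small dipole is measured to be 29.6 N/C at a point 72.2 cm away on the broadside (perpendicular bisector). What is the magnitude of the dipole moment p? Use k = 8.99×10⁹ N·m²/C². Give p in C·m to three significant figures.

In the equatorial plane E = kp/r³, so p = Er³/(k).
p = (29.6)·(0.722)³ / (8.99×10⁹) = 1.239×10⁻⁹ C·m.

p ≈ 1.24×10⁻⁹ C·m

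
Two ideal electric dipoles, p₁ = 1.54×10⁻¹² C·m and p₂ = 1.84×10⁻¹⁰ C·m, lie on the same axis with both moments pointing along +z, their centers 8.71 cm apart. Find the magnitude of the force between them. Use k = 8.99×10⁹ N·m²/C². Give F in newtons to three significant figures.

F ≈ 2.66×10⁻⁷ N

On-axis field of dipole 1 at distance r: E = 2kp₁/r³. Force on dipole 2 is F = p₂·dE/dr (gradient along axis).
dE/dr = −6kp₁/r⁴, so |F| = 6kp₁p₂/r⁴ (attractive for aligned moments).
F = 6(8.99×10⁹)(1.54×10⁻¹²)(1.84×10⁻¹⁰)/(0.0871)⁴ = 2.656×10⁻⁷ N.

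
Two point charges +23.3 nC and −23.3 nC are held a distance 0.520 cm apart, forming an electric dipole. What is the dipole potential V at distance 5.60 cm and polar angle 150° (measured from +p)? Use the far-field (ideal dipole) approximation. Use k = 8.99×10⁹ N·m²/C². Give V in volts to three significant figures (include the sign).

Dipole moment p = qd = (2.33×10⁻⁸ C)(0.00520 m) = 1.212×10⁻¹⁰ C·m.
The dipole potential is V = kp cosθ / r².
V = (8.99×10⁹)(1.212×10⁻¹⁰)·cos150° / (0.0560)² = -300.9 V.

V ≈ -301 V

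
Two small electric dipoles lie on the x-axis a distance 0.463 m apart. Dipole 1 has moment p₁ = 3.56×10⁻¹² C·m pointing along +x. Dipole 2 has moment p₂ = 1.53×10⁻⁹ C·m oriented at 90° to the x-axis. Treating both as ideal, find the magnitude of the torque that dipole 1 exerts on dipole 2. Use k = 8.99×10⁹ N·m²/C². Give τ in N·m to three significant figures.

τ ≈ 9.87×10⁻¹⁰ N·m

The second dipole sits on the axis of the first, so the field there is axial: E₁ = 2kp₁/r³ along +x.
E₁ = 2(8.99×10⁹)(3.56×10⁻¹²)/(0.463)³ = 0.6449 N/C.
Torque on the second dipole: τ = p₂ E₁ sinθ.
τ = (1.53×10⁻⁹)(0.6449)·sin90° = 9.867×10⁻¹⁰ N·m.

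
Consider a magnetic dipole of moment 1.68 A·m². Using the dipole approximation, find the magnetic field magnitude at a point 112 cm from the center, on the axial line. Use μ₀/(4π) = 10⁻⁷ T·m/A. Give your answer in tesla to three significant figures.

B ≈ 2.39×10⁻⁷ T

On axis B = (μ₀/4π)·2m/r³.
B = 2·(10⁻⁷)·(1.68) / (1.12)³ = 2.392×10⁻⁷ T.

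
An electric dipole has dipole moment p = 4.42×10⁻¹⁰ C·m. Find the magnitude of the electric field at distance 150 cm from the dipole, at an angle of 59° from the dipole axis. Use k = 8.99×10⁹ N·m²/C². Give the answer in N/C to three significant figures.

E ≈ 1.58 N/C

At angle θ the dipole field magnitude is E = (kp/r³)·√(1 + 3cos²θ).
kp/r³ = (8.99×10⁹)(4.42×10⁻¹⁰) / (1.50)³ = 1.177 N/C.
√(1 + 3cos²59°) = √(1 + 3·0.2653) = √1.7958 ≈ 1.3401.
E ≈ 1.177 × 1.340 = 1.578 N/C.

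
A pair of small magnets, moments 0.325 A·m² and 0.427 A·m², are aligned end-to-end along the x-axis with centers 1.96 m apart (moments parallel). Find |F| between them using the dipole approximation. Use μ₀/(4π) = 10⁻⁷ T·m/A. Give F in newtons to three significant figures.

On-axis B of dipole 1: B = (μ₀/4π)·2m₁/r³. Force on dipole 2: F = m₂·dB/dr.
dB/dr = −(μ₀/4π)·6m₁/r⁴, so |F| = (μ₀/4π)·6m₁m₂/r⁴.
F = 6(10⁻⁷)(0.325)(0.427)/(1.96)⁴ = 5.642×10⁻⁹ N.

F ≈ 5.64×10⁻⁹ N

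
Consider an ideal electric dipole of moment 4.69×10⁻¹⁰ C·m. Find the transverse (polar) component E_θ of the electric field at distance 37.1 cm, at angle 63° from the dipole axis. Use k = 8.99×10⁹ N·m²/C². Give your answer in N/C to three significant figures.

E_θ ≈ 73.6 N/C

For a dipole, E_θ = (kp sinθ)/r³.
kp/r³ = (8.99×10⁹)(4.69×10⁻¹⁰)/(0.371)³ = 82.57 N/C.
E_θ = 82.57·sin63° = 73.57 N/C.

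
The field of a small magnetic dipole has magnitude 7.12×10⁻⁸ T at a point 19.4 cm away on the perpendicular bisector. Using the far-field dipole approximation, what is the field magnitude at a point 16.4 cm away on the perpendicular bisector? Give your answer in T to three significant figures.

Dipole fields scale as 1/r³ in the far field; the geometry is the same at both points.
B₂ = B₁ · (r₁/r₂)³ = 7.12×10⁻⁸ · (19.4/16.4)³.
(r₁/r₂)³ = (1.183)³ = 1.655.
B₂ ≈ 1.179×10⁻⁷ T.

B ≈ 1.18×10⁻⁷ T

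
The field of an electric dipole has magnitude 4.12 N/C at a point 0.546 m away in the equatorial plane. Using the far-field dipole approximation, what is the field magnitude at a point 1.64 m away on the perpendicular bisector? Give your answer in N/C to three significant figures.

E ≈ 0.152 N/C

Dipole fields scale as 1/r³ in the far field; the geometry is the same at both points.
E₂ = E₁ · (r₁/r₂)³ = 4.12 · (0.546/1.64)³.
(r₁/r₂)³ = (0.3329)³ = 0.0369.
E₂ ≈ 0.1520 N/C.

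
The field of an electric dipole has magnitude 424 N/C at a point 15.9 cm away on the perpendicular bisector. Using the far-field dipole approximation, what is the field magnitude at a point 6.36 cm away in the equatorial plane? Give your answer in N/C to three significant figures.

E ≈ 6620 N/C

Dipole fields scale as 1/r³ in the far field; the geometry is the same at both points.
E₂ = E₁ · (r₁/r₂)³ = 424 · (15.9/6.36)³.
(r₁/r₂)³ = (2.5)³ = 15.62.
E₂ ≈ 6625 N/C.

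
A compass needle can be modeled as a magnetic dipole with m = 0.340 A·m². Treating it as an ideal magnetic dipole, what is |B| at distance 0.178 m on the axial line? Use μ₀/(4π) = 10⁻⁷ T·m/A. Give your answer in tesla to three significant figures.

B ≈ 1.21×10⁻⁵ T

On axis B = (μ₀/4π)·2m/r³.
B = 2·(10⁻⁷)·(0.340) / (0.178)³ = 1.206×10⁻⁵ T.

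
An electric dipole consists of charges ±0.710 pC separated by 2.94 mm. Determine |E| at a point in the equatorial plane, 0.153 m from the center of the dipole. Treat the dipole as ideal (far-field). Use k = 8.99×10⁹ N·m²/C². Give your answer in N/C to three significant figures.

Dipole moment p = qd = (7.10×10⁻¹³ C)(0.00294 m) = 2.087×10⁻¹⁵ C·m.
On the perpendicular bisector E = kp/r³ (half the axial value at the same distance).
E = (8.99×10⁹)(2.087×10⁻¹⁵) / (0.153)³ = 0.005239 N/C.

E ≈ 0.00524 N/C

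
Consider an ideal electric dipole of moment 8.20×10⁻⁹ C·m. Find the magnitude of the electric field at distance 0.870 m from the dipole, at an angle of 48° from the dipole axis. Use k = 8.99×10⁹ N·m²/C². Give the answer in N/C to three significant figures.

At angle θ the dipole field magnitude is E = (kp/r³)·√(1 + 3cos²θ).
kp/r³ = (8.99×10⁹)(8.20×10⁻⁹) / (0.870)³ = 111.9 N/C.
√(1 + 3cos²48°) = √(1 + 3·0.4477) = √2.3432 ≈ 1.5308.
E ≈ 111.9 × 1.531 = 171.4 N/C.

E ≈ 171 N/C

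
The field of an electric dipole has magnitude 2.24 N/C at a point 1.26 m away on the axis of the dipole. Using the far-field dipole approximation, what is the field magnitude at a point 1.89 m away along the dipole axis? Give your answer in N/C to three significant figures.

Dipole fields scale as 1/r³ in the far field; the geometry is the same at both points.
E₂ = E₁ · (r₁/r₂)³ = 2.24 · (1.26/1.89)³.
(r₁/r₂)³ = (0.6667)³ = 0.2963.
E₂ ≈ 0.6637 N/C.

E ≈ 0.664 N/C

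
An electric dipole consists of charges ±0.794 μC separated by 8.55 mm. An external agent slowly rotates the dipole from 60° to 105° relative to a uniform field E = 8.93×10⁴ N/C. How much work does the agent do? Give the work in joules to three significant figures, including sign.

W ≈ 4.60×10⁻⁴ J

Dipole moment p = qd = (7.94×10⁻⁷ C)(0.00855 m) = 6.789×10⁻⁹ C·m.
W_ext = ΔU = U(θ₂) − U(θ₁) = −pE cosθ₂ − (−pE cosθ₁) = pE(cosθ₁ − cosθ₂).
W = (6.789×10⁻⁹)(8.93×10⁴)·(cos60° − cos105°) = (6.063×10⁻⁴)·(+0.7588) = 4.600×10⁻⁴ J.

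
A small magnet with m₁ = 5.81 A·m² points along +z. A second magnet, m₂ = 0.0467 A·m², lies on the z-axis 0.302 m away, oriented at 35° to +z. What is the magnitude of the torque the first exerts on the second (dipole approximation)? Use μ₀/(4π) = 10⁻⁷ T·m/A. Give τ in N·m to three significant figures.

Dipole B is on the axis of dipole A, so B₁ there is axial: B₁ = (μ₀/4π)·2m₁/r³ along +z.
B₁ = 2(10⁻⁷)(5.81)/(0.302)³ = 4.219×10⁻⁵ T.
τ = m₂ B₁ sinθ.
τ = (0.0467)(4.219×10⁻⁵)·sin35° = 1.130×10⁻⁶ N·m.

τ ≈ 1.13×10⁻⁶ N·m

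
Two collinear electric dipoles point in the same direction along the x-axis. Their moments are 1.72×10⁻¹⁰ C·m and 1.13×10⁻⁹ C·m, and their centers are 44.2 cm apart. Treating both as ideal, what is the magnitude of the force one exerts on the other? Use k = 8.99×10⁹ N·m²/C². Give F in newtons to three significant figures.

F ≈ 2.75×10⁻⁷ N

On-axis field of dipole 1 at distance r: E = 2kp₁/r³. Force on dipole 2 is F = p₂·dE/dr (gradient along axis).
dE/dr = −6kp₁/r⁴, so |F| = 6kp₁p₂/r⁴ (attractive for aligned moments).
F = 6(8.99×10⁹)(1.72×10⁻¹⁰)(1.13×10⁻⁹)/(0.442)⁴ = 2.747×10⁻⁷ N.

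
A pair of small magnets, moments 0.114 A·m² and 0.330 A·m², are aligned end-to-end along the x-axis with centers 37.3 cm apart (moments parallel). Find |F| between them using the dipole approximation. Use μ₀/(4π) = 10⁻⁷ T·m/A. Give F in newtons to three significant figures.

F ≈ 1.17×10⁻⁶ N

On-axis B of dipole 1: B = (μ₀/4π)·2m₁/r³. Force on dipole 2: F = m₂·dB/dr.
dB/dr = −(μ₀/4π)·6m₁/r⁴, so |F| = (μ₀/4π)·6m₁m₂/r⁴.
F = 6(10⁻⁷)(0.114)(0.330)/(0.373)⁴ = 1.166×10⁻⁶ N.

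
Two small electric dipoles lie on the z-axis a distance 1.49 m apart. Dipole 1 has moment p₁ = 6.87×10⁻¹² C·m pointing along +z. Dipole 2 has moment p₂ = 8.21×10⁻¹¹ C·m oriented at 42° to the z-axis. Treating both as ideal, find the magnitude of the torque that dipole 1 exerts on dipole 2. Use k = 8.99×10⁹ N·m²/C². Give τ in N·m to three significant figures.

The second dipole sits on the axis of the first, so the field there is axial: E₁ = 2kp₁/r³ along +z.
E₁ = 2(8.99×10⁹)(6.87×10⁻¹²)/(1.49)³ = 0.03734 N/C.
Torque on the second dipole: τ = p₂ E₁ sinθ.
τ = (8.21×10⁻¹¹)(0.03734)·sin42° = 2.051×10⁻¹² N·m.

τ ≈ 2.05×10⁻¹² N·m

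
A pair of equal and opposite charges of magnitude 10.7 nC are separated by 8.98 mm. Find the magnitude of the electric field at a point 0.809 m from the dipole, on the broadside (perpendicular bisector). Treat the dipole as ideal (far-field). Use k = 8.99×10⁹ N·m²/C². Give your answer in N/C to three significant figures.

Dipole moment p = qd = (1.07×10⁻⁸ C)(0.00898 m) = 9.609×10⁻¹¹ C·m.
On the perpendicular bisector E = kp/r³ (half the axial value at the same distance).
E = (8.99×10⁹)(9.609×10⁻¹¹) / (0.809)³ = 1.632 N/C.

E ≈ 1.63 N/C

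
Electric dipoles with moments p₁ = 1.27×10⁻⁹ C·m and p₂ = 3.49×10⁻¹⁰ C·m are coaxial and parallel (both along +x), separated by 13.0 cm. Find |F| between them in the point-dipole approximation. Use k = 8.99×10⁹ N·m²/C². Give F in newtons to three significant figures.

F ≈ 8.37×10⁻⁵ N

On-axis field of dipole 1 at distance r: E = 2kp₁/r³. Force on dipole 2 is F = p₂·dE/dr (gradient along axis).
dE/dr = −6kp₁/r⁴, so |F| = 6kp₁p₂/r⁴ (attractive for aligned moments).
F = 6(8.99×10⁹)(1.27×10⁻⁹)(3.49×10⁻¹⁰)/(0.130)⁴ = 8.371×10⁻⁵ N.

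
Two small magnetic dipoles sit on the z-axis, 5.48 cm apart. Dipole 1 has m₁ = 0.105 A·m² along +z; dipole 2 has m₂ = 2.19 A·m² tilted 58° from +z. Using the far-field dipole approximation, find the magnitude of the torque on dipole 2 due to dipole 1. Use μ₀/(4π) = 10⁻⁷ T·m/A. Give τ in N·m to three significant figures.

τ ≈ 2.37×10⁻⁴ N·m

Dipole B is on the axis of dipole A, so B₁ there is axial: B₁ = (μ₀/4π)·2m₁/r³ along +z.
B₁ = 2(10⁻⁷)(0.105)/(0.0548)³ = 1.276×10⁻⁴ T.
τ = m₂ B₁ sinθ.
τ = (2.19)(1.276×10⁻⁴)·sin58° = 2.370×10⁻⁴ N·m.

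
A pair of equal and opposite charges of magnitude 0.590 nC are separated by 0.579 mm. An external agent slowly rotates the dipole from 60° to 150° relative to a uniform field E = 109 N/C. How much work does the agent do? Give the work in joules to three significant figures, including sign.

Dipole moment p = qd = (5.90×10⁻¹⁰ C)(5.79×10⁻⁴ m) = 3.416×10⁻¹³ C·m.
W_ext = ΔU = U(θ₂) − U(θ₁) = −pE cosθ₂ − (−pE cosθ₁) = pE(cosθ₁ − cosθ₂).
W = (3.416×10⁻¹³)(109)·(cos60° − cos150°) = (3.723×10⁻¹¹)·(+1.3660) = 5.086×10⁻¹¹ J.

W ≈ 5.09×10⁻¹¹ J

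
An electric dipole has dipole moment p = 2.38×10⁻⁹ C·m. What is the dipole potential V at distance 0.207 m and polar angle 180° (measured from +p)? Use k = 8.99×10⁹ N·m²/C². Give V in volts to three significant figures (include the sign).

The dipole potential is V = kp cosθ / r².
V = (8.99×10⁹)(2.38×10⁻⁹)·cos180° / (0.207)² = -499.3 V.

V ≈ -499 V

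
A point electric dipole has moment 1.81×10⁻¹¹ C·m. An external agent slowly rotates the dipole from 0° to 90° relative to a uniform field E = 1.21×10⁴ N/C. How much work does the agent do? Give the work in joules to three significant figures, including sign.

W ≈ 2.19×10⁻⁷ J

W_ext = ΔU = U(θ₂) − U(θ₁) = −pE cosθ₂ − (−pE cosθ₁) = pE(cosθ₁ − cosθ₂).
W = (1.81×10⁻¹¹)(1.21×10⁴)·(cos0° − cos90°) = (2.190×10⁻⁷)·(+1.0000) = 2.190×10⁻⁷ J.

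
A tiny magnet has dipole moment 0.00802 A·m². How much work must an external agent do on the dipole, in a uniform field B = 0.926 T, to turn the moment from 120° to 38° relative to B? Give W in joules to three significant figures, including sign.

W_ext = ΔU = −mB cosθ₂ + mB cosθ₁ = mB(cosθ₁ − cosθ₂).
W = (0.00802)(0.926)·(cos120° − cos38°) = (0.007427)·(-1.2880) = -0.009565 J.

W ≈ -0.00957 J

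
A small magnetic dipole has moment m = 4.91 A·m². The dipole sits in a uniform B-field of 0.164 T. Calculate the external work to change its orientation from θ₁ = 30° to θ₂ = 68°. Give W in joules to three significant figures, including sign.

W_ext = ΔU = −mB cosθ₂ + mB cosθ₁ = mB(cosθ₁ − cosθ₂).
W = (4.91)(0.164)·(cos30° − cos68°) = (0.8052)·(+0.4914) = 0.3957 J.

W ≈ 0.396 J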